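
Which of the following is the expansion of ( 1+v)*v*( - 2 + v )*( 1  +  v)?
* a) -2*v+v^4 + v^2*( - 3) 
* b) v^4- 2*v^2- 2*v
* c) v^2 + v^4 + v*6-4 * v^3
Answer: a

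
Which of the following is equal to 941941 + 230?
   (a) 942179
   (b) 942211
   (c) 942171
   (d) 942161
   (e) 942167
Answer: c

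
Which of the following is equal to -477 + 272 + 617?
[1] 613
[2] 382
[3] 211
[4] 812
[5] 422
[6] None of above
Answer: 6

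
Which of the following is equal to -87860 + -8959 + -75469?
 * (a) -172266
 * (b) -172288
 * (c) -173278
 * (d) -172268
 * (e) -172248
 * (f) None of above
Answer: b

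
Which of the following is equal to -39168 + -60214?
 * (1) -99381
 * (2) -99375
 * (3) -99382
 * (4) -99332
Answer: 3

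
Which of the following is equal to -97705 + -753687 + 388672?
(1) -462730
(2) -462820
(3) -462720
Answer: 3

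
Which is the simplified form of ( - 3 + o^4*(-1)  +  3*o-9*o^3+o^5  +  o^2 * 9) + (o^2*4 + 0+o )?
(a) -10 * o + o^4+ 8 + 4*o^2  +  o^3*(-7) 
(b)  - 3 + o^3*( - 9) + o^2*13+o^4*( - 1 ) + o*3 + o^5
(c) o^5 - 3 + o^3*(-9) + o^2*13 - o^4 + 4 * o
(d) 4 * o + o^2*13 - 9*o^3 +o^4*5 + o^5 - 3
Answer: c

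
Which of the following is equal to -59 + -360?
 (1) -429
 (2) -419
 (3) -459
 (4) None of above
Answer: 2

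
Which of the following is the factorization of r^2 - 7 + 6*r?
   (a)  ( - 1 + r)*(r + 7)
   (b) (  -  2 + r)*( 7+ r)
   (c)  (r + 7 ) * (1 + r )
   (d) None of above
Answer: a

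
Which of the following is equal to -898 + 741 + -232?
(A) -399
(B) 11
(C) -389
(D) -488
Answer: C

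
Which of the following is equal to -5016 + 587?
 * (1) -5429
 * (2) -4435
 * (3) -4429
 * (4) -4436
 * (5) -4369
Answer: 3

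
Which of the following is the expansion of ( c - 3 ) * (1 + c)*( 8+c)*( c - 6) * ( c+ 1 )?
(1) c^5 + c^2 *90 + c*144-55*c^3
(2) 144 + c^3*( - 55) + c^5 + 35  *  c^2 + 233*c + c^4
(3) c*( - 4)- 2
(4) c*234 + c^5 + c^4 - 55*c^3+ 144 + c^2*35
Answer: 4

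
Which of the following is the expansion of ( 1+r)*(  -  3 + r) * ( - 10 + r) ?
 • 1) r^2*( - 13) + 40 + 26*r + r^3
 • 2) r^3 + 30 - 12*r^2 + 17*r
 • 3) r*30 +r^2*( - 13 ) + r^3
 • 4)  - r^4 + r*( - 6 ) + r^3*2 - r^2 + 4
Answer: 2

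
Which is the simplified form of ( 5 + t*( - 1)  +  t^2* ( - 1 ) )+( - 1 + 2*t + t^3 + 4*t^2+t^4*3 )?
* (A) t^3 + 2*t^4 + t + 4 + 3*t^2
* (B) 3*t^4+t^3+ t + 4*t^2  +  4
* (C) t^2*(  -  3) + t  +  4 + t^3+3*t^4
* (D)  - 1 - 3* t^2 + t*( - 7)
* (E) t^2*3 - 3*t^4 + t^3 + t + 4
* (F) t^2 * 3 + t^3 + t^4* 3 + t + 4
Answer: F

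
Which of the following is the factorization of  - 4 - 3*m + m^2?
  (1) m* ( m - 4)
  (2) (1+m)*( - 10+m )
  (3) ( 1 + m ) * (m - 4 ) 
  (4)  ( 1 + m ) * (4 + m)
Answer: 3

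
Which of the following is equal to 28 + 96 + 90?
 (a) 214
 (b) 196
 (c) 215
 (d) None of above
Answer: a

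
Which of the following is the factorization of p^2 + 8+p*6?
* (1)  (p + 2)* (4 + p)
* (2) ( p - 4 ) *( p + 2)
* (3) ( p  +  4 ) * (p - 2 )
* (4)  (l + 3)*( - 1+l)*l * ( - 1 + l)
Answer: 1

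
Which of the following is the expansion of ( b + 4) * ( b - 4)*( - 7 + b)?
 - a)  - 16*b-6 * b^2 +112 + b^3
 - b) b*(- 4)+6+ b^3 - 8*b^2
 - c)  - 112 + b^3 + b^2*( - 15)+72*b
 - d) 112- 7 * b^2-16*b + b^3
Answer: d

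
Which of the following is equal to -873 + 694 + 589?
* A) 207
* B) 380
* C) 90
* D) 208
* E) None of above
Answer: E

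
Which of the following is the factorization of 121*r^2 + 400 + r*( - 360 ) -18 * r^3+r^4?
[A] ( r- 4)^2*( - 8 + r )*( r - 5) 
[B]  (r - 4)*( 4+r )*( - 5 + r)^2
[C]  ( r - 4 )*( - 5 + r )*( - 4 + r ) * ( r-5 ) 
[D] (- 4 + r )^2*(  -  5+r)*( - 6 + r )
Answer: C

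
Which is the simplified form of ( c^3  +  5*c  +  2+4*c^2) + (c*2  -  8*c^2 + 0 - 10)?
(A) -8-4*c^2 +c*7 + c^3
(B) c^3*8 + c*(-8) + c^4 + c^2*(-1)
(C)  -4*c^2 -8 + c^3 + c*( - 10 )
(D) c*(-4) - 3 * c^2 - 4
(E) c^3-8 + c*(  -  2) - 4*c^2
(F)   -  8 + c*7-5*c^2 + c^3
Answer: A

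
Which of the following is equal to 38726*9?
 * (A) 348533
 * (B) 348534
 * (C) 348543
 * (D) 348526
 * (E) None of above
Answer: B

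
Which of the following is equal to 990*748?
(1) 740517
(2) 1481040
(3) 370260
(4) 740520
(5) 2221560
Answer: 4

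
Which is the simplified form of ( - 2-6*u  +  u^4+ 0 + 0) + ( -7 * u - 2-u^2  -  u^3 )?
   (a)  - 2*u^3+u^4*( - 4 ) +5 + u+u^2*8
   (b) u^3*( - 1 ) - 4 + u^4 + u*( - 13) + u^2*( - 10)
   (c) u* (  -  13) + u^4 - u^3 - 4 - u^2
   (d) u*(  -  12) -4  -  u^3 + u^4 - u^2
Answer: c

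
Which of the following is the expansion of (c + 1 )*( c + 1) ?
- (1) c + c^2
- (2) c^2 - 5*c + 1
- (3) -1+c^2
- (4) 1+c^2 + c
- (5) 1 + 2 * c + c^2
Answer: 5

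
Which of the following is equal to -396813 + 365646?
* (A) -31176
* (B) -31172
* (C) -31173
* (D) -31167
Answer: D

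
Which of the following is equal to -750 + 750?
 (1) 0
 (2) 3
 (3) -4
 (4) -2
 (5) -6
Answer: 1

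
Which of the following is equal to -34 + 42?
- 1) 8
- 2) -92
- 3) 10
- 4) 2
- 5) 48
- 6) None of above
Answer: 1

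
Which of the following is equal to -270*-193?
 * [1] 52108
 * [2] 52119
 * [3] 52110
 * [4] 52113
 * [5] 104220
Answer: 3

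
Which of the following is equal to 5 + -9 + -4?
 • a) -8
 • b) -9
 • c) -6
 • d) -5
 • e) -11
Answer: a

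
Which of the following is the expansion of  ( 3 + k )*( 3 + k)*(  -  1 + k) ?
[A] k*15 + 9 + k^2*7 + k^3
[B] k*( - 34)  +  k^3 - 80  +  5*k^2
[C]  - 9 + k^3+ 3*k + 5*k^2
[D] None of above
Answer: C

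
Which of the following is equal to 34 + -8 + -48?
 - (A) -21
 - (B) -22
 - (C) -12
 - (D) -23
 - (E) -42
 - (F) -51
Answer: B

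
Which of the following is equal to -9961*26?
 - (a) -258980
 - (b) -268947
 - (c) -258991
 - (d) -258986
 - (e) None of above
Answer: d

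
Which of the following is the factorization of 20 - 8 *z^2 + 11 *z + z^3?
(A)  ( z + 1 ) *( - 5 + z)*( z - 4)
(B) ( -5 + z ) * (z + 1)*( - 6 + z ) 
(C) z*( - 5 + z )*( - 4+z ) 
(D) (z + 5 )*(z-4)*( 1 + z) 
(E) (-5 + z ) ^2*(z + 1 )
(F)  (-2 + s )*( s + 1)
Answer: A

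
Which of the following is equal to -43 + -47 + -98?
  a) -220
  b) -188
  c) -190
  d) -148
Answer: b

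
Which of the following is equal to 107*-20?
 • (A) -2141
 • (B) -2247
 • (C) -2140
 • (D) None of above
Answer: C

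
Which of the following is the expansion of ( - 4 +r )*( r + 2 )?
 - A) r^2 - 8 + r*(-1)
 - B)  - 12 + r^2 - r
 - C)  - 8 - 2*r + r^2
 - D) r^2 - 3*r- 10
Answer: C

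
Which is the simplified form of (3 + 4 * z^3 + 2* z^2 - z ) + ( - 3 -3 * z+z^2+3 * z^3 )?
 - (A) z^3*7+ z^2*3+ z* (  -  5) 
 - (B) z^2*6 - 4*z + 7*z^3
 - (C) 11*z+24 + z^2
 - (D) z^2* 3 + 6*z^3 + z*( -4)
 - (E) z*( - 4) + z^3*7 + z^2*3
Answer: E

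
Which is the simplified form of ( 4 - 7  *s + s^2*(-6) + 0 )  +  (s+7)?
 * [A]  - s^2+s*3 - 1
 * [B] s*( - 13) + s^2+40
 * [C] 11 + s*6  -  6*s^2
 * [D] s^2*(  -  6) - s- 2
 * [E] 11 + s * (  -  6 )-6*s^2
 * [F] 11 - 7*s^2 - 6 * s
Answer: E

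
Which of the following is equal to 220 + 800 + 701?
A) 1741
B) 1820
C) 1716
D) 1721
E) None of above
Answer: D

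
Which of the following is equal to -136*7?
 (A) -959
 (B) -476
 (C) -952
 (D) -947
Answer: C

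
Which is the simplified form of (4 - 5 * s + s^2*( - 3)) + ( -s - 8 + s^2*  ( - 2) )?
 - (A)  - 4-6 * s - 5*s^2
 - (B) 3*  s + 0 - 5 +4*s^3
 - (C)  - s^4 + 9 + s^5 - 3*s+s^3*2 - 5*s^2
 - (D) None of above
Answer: A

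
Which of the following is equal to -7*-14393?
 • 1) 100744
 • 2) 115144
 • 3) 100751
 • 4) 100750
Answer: 3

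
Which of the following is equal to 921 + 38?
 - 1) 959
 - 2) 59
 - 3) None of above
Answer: 1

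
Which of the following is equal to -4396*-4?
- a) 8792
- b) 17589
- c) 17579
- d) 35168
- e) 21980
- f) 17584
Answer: f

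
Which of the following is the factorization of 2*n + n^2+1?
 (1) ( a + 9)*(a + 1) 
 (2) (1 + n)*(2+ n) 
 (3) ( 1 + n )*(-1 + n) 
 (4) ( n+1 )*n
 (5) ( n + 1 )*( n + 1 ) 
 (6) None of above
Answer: 5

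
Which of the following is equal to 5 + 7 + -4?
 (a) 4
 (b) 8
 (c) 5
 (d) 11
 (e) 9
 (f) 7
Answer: b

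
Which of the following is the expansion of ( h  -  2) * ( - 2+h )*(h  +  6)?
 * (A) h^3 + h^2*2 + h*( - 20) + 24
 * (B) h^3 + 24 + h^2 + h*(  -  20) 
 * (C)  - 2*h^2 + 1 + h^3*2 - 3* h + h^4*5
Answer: A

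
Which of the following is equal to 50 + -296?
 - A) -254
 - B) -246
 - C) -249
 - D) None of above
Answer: B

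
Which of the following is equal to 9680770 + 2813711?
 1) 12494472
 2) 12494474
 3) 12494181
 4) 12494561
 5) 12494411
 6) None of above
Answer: 6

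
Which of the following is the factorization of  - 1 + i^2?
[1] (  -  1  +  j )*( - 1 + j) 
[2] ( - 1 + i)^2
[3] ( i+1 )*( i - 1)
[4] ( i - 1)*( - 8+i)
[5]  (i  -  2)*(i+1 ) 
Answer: 3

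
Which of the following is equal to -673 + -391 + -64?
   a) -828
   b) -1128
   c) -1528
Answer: b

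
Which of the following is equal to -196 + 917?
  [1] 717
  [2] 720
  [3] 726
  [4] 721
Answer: 4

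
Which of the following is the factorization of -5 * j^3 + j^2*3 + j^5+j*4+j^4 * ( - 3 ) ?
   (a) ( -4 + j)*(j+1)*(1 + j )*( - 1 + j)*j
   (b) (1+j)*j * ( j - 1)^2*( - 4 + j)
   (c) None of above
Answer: a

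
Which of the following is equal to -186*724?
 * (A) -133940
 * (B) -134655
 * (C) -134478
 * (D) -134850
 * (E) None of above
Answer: E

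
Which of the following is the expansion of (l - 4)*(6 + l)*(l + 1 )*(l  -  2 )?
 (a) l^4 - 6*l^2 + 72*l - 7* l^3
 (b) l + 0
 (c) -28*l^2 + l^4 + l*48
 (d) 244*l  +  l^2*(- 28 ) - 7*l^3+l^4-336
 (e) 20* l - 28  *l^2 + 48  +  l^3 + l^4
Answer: e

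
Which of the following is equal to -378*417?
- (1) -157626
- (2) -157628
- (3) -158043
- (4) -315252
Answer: 1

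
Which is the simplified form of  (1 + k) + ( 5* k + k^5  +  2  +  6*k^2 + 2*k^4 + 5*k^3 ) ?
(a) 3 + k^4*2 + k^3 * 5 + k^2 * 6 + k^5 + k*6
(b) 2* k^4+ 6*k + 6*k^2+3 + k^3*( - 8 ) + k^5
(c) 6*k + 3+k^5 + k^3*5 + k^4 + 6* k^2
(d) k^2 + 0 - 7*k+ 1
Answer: a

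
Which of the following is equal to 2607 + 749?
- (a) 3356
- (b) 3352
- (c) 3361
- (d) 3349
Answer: a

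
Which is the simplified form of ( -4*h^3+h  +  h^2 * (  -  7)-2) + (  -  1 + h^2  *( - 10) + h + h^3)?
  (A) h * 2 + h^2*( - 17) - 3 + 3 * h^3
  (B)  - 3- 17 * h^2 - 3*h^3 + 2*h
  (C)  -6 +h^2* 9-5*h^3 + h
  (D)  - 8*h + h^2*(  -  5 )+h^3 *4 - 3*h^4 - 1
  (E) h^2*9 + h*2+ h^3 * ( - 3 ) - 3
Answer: B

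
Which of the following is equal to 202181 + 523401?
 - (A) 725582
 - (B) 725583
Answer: A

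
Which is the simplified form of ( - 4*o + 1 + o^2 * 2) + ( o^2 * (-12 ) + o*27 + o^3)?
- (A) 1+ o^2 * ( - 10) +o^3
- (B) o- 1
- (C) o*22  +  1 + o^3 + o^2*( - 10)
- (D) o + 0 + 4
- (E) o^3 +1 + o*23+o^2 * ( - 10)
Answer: E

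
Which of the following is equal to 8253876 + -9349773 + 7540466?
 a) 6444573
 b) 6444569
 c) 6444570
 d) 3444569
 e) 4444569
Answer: b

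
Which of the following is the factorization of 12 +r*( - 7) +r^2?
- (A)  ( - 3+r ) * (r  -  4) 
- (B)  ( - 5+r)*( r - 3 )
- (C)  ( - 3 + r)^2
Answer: A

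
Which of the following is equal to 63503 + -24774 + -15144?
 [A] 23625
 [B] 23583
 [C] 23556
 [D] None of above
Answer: D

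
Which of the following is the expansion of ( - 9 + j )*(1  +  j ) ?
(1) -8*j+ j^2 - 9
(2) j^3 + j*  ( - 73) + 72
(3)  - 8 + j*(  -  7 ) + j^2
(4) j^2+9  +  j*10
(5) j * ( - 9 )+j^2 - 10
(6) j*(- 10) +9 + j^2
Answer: 1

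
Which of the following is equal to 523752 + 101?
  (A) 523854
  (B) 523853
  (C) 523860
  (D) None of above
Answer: B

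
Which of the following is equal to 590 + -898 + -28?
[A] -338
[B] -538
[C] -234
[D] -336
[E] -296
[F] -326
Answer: D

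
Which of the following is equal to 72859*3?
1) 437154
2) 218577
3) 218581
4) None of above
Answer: 2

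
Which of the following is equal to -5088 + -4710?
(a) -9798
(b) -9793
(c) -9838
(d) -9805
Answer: a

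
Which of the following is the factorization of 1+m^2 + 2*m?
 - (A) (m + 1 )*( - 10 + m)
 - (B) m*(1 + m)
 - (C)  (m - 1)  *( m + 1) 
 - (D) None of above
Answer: D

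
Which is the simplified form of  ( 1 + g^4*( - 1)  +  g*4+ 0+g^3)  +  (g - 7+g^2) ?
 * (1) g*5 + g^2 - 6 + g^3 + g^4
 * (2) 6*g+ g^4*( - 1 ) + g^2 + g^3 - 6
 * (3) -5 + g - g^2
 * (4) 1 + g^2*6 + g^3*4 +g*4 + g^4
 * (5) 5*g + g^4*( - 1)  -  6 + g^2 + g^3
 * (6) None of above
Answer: 5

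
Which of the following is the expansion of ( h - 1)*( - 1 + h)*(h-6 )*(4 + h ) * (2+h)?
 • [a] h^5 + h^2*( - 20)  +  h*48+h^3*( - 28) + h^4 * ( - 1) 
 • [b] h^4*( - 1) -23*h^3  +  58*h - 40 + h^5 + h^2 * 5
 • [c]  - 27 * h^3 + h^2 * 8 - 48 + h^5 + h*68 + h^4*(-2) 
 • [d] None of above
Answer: c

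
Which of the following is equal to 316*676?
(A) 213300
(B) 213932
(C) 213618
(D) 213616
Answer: D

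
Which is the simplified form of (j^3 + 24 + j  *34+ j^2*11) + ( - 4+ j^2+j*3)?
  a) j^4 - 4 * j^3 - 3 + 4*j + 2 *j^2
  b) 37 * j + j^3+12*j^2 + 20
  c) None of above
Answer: b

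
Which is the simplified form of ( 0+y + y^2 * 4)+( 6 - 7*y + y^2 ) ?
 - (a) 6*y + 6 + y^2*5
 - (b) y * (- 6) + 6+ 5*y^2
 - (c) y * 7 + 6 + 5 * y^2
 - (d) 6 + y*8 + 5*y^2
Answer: b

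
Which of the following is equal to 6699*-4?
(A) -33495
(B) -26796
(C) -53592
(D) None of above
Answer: B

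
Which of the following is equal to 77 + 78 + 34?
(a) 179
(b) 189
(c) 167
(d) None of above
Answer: b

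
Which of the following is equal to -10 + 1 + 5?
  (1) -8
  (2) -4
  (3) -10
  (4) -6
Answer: 2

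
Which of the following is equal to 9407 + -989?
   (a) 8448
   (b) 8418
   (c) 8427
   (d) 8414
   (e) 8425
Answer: b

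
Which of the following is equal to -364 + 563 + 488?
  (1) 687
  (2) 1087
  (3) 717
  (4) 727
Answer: 1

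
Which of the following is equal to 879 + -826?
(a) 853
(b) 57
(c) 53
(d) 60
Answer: c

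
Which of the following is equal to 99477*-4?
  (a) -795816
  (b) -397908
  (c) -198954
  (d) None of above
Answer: b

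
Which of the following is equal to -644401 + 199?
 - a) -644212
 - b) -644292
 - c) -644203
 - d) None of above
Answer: d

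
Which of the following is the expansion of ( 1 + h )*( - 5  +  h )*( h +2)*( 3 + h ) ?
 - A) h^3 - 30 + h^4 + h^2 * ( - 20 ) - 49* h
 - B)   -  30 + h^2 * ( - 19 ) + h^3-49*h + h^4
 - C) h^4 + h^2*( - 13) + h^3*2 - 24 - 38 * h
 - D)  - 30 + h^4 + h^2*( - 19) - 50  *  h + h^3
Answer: B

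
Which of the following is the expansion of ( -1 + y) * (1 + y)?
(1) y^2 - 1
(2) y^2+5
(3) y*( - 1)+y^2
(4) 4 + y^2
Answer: 1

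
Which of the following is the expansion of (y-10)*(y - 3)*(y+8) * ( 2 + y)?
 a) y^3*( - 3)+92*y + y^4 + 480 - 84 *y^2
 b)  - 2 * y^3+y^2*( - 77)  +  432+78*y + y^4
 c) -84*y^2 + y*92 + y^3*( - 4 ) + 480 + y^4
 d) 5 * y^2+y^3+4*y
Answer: a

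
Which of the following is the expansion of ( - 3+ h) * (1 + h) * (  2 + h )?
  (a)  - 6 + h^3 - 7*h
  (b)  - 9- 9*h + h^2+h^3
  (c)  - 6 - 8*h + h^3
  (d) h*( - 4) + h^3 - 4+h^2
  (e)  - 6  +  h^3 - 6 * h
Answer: a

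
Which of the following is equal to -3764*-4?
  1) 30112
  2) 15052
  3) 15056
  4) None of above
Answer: 3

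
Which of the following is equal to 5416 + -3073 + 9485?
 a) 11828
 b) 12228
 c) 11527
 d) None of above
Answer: a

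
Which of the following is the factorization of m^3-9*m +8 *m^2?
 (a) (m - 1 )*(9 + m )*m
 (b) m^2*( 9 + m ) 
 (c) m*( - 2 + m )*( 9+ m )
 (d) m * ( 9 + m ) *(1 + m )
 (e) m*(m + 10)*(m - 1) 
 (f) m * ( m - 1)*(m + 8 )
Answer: a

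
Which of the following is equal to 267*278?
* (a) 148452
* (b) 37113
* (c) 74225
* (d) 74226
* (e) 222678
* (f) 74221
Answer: d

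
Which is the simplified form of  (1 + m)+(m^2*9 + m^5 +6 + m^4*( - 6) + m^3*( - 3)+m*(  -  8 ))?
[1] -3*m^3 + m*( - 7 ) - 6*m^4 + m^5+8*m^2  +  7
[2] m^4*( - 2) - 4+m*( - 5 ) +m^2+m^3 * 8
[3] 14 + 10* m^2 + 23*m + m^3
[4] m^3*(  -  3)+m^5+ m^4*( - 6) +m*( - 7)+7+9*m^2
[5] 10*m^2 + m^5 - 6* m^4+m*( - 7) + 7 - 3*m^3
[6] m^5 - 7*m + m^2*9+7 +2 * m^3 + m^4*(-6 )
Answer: 4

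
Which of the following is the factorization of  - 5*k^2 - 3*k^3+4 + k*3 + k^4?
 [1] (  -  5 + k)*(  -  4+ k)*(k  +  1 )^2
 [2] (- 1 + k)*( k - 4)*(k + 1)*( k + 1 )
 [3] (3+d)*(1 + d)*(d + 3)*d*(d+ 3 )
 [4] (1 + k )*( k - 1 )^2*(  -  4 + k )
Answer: 2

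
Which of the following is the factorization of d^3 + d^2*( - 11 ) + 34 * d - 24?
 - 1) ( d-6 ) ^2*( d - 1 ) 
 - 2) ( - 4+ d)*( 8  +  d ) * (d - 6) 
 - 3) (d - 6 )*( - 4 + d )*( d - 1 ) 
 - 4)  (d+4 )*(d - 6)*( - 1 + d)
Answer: 3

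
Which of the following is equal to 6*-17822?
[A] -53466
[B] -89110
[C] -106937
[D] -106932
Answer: D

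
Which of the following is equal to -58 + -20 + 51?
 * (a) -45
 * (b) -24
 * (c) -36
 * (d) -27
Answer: d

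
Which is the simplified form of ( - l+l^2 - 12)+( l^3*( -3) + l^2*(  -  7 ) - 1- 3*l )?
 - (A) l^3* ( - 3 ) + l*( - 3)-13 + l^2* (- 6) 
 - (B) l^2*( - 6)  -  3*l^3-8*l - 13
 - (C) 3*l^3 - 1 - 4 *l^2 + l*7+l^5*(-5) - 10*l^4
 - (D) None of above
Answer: D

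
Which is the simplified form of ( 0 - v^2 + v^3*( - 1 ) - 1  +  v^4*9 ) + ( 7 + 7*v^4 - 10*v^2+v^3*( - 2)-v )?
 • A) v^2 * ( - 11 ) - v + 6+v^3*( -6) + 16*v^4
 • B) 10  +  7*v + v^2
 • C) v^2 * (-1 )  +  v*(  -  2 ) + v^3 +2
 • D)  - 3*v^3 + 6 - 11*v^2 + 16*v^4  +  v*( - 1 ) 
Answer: D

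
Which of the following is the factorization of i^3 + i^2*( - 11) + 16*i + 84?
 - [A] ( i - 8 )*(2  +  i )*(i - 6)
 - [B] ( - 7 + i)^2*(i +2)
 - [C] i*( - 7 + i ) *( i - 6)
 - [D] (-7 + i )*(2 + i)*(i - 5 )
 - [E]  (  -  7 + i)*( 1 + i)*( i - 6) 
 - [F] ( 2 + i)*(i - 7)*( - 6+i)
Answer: F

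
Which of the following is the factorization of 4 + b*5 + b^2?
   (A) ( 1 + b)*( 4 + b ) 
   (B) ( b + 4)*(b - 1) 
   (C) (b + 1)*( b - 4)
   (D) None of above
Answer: A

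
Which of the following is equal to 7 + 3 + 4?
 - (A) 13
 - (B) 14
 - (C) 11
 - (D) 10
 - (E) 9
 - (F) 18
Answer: B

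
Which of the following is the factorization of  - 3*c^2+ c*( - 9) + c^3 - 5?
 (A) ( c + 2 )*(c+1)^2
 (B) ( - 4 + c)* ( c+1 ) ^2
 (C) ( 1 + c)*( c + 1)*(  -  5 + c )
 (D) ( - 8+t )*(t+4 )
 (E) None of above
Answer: C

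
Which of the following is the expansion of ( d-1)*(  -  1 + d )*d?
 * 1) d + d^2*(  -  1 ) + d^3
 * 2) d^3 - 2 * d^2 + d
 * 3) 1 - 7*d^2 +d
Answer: 2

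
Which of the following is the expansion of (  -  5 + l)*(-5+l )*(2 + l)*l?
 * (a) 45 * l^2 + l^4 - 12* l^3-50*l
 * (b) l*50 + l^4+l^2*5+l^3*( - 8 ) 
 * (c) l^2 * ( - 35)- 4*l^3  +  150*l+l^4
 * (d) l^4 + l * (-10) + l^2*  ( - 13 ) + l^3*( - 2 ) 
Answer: b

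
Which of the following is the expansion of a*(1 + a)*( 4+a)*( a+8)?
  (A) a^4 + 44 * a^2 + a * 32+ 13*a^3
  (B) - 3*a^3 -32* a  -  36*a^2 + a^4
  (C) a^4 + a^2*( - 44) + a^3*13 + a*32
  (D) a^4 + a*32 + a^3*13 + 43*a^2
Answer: A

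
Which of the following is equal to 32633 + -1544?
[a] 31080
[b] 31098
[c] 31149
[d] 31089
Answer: d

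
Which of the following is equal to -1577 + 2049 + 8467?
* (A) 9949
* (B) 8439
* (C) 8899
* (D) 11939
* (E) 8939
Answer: E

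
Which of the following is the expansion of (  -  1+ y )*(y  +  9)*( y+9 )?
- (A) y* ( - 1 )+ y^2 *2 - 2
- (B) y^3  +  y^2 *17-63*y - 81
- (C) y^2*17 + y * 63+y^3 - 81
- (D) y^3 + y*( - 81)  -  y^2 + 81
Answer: C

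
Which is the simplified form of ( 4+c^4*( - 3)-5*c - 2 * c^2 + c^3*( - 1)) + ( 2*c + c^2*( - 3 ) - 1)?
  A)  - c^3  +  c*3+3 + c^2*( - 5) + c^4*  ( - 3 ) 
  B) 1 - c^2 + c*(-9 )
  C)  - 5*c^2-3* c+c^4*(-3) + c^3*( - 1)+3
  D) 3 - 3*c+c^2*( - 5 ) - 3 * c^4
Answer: C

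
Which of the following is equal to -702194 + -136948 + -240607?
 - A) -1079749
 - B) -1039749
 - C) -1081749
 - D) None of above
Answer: A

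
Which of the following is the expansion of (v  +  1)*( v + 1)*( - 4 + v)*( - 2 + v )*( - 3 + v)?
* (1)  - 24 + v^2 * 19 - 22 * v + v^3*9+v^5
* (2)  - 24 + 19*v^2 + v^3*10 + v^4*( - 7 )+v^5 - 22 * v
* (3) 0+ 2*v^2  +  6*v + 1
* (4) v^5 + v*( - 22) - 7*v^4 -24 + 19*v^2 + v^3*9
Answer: 4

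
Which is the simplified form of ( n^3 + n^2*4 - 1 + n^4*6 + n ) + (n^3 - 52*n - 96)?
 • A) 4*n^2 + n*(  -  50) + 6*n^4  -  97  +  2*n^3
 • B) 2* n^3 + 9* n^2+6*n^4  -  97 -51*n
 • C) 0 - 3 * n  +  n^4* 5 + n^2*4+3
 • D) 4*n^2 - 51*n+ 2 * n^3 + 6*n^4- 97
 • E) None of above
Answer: D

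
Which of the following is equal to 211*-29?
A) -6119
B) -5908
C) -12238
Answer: A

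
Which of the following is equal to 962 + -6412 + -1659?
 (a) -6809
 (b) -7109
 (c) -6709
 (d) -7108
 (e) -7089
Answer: b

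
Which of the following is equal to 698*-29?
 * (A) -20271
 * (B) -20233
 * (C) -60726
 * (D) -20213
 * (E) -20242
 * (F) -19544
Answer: E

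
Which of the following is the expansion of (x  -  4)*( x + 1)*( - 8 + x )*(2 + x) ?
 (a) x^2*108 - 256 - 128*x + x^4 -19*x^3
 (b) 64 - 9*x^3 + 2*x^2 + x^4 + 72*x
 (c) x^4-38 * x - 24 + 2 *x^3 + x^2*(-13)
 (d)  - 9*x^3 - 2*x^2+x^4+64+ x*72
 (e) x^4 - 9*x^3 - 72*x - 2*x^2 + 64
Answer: d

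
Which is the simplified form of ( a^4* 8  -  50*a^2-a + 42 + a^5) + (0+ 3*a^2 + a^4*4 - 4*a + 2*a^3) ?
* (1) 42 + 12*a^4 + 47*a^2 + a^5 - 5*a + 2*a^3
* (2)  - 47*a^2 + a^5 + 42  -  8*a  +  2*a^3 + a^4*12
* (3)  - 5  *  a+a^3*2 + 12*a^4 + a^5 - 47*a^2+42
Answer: 3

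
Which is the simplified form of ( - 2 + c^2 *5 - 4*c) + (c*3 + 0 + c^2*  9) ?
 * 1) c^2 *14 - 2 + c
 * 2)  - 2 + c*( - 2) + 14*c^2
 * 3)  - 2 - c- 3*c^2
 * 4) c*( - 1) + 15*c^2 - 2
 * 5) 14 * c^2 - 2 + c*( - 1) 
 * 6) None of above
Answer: 5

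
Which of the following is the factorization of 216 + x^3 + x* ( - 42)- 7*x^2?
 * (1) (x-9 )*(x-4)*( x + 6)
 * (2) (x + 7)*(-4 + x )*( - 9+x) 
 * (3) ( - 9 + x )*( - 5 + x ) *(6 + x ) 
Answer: 1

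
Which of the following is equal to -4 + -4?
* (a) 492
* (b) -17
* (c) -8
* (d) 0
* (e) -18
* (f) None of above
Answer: c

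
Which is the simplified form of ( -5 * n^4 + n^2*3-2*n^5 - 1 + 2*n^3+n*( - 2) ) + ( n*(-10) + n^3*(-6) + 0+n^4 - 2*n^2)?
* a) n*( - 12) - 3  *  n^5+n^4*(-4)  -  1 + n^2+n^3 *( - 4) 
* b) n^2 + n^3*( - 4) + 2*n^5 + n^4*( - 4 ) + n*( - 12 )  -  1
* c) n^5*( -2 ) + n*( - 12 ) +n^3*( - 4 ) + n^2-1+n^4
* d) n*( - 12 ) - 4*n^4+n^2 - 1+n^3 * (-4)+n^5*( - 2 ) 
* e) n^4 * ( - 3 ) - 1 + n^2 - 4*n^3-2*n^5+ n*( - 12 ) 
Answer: d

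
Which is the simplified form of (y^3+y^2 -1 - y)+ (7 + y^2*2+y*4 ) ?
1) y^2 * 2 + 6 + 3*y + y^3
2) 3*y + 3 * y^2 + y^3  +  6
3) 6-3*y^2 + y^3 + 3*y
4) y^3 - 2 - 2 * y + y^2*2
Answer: 2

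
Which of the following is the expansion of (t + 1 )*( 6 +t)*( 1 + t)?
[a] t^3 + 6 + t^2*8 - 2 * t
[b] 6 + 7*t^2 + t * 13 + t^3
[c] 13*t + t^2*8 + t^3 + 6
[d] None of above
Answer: c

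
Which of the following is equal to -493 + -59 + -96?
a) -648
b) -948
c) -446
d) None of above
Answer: a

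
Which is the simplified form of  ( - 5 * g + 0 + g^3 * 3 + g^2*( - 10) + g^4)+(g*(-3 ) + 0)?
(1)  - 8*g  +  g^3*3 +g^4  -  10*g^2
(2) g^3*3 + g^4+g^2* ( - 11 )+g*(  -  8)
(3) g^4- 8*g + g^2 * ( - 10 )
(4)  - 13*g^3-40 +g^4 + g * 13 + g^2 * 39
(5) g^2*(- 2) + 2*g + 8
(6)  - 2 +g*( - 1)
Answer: 1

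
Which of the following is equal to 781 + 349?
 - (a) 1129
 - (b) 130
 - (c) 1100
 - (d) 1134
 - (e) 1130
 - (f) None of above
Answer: e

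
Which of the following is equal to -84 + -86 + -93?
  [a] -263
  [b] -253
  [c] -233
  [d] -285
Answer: a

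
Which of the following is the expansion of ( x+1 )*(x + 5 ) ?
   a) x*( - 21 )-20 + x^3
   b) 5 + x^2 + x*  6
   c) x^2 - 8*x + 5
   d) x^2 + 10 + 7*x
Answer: b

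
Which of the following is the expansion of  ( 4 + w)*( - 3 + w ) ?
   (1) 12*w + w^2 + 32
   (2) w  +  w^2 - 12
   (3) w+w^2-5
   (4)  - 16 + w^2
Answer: 2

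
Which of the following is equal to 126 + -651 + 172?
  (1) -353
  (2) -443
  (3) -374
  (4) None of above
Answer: 1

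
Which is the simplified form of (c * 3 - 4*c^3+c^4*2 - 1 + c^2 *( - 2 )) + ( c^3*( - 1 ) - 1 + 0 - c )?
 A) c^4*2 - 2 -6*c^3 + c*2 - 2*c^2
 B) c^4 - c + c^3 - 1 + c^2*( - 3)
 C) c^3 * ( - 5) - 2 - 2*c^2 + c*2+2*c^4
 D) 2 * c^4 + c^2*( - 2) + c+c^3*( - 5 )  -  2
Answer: C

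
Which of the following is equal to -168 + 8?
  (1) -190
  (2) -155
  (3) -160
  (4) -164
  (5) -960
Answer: 3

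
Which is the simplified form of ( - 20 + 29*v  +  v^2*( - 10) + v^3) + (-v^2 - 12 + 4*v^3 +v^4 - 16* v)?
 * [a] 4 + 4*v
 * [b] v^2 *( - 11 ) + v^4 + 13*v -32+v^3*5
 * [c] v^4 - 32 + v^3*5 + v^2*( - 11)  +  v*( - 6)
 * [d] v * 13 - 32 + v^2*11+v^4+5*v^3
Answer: b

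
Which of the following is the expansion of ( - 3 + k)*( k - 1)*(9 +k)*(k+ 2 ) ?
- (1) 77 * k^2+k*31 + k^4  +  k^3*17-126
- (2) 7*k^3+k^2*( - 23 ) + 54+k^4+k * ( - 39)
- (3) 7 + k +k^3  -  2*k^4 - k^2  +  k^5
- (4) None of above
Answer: 2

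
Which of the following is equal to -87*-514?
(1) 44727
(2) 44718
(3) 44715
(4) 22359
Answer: 2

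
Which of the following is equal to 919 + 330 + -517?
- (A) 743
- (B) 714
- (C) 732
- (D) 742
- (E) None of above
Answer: C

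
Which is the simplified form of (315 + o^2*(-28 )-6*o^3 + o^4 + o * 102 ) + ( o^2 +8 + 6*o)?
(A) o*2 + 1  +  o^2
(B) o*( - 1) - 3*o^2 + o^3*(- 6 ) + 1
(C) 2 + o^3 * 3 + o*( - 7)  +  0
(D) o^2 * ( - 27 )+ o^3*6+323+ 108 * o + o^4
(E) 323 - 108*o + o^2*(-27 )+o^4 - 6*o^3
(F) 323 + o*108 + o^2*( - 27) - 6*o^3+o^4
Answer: F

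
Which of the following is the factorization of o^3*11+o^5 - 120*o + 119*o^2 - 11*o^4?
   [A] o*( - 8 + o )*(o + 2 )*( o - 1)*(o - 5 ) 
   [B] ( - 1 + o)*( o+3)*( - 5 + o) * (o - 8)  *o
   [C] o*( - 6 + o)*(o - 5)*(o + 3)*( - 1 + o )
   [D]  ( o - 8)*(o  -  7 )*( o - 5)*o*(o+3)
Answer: B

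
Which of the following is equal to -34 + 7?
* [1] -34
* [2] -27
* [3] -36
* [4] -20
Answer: 2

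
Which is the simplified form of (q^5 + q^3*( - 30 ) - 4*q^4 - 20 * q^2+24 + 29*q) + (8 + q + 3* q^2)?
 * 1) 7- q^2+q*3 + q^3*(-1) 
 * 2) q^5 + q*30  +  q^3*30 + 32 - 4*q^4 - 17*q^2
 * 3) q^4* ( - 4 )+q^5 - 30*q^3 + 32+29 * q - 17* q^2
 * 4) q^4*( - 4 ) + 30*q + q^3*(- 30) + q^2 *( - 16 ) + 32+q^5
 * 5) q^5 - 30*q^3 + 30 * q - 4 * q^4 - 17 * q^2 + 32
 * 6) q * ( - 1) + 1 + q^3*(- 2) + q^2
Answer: 5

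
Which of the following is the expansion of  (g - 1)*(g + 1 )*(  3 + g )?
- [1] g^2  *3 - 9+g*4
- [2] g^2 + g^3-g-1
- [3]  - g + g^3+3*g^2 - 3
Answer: 3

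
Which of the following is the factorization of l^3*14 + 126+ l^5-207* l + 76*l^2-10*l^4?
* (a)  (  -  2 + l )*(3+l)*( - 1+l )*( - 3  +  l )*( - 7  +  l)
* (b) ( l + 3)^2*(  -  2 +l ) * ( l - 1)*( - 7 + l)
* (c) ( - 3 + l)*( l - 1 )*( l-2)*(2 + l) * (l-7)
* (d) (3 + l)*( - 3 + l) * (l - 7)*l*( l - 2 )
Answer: a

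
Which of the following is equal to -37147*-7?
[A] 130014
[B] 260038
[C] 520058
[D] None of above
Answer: D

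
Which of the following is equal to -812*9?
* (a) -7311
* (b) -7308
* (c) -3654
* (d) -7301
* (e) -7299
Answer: b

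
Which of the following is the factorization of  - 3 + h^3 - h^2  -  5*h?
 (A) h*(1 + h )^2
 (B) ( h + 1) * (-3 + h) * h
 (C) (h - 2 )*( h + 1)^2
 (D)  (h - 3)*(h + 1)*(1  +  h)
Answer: D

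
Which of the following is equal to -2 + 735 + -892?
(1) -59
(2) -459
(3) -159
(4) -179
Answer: 3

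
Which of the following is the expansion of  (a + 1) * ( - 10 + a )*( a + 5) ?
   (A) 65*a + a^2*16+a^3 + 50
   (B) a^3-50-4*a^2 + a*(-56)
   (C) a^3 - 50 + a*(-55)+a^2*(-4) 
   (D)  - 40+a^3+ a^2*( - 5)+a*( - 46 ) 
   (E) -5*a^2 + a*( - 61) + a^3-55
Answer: C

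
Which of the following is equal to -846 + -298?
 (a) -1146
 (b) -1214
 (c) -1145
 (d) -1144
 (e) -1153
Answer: d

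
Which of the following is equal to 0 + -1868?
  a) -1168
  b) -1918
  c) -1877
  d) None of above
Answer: d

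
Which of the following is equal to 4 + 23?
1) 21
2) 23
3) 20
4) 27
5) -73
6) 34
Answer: 4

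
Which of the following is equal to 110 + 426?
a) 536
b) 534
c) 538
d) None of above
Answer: a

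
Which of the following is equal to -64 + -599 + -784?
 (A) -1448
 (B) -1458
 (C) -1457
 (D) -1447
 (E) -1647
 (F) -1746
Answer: D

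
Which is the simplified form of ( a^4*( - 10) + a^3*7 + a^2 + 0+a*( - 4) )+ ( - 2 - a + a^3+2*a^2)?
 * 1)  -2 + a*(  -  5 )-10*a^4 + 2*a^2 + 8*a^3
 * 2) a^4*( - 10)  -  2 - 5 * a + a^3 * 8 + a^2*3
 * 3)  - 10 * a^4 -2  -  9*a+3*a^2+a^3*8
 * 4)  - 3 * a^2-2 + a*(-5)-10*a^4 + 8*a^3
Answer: 2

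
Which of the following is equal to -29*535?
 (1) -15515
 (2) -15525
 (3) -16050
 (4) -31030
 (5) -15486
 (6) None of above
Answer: 1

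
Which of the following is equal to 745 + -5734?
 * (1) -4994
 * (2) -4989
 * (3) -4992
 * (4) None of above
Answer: 2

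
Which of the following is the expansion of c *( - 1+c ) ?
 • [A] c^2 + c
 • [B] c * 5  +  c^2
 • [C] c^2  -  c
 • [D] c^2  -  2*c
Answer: C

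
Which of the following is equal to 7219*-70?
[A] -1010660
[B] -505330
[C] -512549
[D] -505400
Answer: B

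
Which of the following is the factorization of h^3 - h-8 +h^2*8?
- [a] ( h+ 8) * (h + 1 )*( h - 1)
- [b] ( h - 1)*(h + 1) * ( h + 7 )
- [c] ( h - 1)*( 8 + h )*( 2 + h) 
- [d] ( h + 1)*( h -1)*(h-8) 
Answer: a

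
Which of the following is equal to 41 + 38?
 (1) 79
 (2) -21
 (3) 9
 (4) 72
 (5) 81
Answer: 1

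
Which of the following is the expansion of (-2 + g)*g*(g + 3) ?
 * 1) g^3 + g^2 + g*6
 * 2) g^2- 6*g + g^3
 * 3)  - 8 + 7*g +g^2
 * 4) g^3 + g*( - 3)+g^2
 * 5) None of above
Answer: 2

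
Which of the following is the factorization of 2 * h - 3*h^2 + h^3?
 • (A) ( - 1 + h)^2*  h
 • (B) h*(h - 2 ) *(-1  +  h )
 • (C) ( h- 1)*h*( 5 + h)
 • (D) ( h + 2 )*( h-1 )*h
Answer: B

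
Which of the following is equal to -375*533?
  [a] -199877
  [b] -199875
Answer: b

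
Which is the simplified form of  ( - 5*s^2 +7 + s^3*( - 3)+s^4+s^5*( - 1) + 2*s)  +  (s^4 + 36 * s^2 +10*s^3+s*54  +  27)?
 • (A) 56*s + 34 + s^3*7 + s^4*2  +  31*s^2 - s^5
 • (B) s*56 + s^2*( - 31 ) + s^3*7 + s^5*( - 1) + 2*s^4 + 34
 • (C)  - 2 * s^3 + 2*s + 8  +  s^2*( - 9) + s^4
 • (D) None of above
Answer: A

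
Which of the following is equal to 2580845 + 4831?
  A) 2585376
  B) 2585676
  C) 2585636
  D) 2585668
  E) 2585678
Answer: B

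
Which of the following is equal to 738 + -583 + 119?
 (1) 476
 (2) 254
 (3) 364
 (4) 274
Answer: 4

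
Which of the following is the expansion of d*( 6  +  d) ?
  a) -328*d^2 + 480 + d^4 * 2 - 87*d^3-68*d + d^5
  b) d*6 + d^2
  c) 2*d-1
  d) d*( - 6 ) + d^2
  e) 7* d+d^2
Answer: b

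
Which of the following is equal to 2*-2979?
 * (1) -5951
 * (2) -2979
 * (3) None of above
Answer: 3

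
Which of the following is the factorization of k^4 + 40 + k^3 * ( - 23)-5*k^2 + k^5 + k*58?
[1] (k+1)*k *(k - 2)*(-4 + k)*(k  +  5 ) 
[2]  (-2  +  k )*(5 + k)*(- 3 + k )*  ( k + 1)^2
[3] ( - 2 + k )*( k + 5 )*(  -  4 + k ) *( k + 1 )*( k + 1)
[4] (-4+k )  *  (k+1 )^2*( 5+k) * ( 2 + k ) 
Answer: 3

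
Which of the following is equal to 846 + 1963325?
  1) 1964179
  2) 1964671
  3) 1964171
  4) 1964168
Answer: 3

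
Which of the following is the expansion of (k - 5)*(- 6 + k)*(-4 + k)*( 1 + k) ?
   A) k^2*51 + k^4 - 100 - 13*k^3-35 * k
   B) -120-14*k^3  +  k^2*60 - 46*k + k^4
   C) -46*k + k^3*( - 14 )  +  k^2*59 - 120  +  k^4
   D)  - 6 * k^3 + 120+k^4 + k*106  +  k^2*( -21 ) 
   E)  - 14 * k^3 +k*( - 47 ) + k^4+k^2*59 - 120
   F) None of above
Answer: C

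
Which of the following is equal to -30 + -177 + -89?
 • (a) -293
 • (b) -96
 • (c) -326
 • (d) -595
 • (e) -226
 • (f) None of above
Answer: f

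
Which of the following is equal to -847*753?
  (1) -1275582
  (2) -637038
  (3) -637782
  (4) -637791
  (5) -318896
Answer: 4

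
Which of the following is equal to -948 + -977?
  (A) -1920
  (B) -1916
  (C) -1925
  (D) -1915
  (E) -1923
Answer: C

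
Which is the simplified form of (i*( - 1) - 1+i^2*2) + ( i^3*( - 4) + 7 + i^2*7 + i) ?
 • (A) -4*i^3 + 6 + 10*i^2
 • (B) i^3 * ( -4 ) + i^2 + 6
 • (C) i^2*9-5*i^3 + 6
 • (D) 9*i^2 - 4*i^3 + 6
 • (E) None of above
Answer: D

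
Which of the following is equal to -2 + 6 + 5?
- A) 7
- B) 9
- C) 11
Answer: B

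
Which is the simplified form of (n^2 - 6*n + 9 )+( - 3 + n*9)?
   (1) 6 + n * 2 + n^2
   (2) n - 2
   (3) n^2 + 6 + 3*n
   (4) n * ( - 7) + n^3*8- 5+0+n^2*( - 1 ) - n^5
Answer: 3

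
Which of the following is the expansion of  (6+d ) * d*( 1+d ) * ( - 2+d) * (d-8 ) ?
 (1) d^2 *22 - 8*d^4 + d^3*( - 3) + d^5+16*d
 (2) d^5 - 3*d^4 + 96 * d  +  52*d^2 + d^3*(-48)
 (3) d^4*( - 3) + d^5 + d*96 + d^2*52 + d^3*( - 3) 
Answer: 2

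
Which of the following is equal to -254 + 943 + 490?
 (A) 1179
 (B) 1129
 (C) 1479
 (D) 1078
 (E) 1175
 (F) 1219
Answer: A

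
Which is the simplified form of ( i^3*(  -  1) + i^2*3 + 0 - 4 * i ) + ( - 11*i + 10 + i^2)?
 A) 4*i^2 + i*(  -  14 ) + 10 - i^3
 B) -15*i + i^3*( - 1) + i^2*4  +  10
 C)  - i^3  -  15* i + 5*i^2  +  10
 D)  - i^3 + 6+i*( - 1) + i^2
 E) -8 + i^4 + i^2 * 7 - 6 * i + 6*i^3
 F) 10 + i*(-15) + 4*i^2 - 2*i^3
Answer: B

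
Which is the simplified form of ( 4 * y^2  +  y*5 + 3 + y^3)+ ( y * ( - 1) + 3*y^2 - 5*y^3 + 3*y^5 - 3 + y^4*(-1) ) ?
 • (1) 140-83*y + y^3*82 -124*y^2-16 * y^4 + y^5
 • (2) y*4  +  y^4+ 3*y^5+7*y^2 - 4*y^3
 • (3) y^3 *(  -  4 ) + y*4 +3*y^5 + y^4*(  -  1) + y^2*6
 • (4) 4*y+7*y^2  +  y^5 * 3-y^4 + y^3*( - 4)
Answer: 4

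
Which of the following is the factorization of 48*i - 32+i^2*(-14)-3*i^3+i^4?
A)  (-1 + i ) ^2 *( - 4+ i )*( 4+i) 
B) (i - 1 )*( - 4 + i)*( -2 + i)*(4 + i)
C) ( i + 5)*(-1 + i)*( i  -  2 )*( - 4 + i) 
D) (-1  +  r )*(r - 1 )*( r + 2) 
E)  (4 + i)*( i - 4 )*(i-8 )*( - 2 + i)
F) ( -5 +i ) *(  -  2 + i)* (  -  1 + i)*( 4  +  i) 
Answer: B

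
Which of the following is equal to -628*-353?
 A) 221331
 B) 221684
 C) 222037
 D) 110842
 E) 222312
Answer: B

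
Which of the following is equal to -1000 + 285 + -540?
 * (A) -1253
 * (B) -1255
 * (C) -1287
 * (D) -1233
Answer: B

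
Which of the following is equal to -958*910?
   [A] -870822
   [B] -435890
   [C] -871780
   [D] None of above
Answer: C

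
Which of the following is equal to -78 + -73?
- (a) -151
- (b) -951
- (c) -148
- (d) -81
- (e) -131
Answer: a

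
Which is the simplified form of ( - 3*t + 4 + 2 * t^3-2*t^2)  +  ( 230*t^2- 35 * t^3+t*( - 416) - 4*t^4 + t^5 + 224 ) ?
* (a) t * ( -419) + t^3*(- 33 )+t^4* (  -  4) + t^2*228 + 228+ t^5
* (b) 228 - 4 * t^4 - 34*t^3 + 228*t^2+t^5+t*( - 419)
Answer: a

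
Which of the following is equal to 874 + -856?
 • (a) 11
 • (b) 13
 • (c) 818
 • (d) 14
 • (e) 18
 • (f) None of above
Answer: e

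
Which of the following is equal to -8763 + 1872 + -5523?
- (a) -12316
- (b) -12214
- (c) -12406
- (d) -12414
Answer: d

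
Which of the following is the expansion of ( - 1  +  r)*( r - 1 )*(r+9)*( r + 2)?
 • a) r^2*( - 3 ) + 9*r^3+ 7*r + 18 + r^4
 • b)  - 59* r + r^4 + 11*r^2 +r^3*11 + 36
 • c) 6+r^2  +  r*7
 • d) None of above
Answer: d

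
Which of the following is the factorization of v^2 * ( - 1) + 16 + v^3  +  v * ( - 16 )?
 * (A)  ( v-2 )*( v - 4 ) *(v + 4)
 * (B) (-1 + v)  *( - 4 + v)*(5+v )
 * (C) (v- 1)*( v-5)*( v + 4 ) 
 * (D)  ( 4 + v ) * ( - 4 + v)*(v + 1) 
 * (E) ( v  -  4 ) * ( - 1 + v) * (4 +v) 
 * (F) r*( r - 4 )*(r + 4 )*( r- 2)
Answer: E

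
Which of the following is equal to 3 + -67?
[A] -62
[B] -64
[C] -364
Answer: B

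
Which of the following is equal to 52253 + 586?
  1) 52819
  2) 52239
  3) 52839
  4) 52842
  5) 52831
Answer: 3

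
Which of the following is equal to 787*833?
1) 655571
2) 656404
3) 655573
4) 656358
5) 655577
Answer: 1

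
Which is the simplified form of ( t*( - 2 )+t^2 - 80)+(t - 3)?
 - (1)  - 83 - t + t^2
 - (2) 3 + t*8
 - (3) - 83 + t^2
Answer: 1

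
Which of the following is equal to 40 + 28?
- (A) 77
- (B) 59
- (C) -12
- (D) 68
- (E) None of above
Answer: D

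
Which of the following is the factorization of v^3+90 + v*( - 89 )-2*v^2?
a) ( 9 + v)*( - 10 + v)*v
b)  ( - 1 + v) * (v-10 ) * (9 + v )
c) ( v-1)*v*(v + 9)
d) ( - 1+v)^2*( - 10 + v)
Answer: b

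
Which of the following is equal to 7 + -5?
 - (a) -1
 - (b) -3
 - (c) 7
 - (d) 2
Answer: d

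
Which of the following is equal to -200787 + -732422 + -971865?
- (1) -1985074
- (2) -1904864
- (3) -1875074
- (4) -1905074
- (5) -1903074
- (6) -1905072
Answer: 4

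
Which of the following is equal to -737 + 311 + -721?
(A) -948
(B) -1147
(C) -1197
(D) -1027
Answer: B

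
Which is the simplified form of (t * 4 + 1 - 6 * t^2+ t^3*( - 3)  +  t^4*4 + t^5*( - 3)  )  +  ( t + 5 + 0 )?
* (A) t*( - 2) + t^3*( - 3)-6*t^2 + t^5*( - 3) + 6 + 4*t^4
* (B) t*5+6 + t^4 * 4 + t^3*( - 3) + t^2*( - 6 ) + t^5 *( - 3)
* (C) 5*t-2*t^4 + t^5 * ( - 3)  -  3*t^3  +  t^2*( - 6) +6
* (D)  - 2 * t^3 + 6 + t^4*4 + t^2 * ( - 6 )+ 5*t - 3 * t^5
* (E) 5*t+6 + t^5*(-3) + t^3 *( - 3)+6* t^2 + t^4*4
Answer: B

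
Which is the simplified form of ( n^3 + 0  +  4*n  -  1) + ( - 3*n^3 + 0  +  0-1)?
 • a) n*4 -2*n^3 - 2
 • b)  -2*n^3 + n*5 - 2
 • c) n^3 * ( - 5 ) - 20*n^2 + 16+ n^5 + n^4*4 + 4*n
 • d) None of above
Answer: a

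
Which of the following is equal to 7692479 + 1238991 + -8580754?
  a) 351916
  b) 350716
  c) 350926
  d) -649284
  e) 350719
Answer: b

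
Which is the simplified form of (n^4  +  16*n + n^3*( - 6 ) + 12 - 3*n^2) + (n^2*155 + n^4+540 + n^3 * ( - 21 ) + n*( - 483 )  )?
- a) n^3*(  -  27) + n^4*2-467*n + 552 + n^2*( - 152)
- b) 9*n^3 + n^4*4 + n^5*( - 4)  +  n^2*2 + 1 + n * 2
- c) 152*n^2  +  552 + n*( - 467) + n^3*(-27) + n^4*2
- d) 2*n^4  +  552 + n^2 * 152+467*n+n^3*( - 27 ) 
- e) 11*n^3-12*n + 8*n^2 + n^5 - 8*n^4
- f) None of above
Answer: c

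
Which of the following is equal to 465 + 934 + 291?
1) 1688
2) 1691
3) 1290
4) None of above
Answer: 4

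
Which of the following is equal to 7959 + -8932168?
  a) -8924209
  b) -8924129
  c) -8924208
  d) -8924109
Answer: a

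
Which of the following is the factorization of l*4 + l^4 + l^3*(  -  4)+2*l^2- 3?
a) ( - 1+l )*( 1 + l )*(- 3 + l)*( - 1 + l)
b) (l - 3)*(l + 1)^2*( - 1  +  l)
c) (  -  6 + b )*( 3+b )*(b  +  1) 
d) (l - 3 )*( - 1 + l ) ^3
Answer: a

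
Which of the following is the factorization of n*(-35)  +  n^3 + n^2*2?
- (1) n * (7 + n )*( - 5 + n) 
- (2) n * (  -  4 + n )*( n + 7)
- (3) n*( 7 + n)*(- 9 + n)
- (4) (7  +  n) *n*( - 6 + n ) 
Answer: 1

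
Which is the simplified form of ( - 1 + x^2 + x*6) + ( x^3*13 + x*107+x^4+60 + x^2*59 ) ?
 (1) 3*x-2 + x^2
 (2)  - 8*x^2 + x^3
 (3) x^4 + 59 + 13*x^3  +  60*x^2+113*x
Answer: 3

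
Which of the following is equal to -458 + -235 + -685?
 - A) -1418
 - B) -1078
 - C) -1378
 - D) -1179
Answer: C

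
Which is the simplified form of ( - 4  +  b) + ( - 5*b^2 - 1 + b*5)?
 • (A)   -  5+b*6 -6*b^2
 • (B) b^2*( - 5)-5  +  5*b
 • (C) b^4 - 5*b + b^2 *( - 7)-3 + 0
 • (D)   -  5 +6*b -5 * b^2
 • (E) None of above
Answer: D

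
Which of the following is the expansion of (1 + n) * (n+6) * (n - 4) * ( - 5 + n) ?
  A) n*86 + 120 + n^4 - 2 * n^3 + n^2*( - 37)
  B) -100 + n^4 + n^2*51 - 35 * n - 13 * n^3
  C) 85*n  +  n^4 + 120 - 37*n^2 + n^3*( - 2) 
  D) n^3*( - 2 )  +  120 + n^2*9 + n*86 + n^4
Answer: A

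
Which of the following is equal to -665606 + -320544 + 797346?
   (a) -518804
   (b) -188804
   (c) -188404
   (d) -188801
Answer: b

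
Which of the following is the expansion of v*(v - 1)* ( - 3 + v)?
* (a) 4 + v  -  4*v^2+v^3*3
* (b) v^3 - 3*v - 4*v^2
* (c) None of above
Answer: c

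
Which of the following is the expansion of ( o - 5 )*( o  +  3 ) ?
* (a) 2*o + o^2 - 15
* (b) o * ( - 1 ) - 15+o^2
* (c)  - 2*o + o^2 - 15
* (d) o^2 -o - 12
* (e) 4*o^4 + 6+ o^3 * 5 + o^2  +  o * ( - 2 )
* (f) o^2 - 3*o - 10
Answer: c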